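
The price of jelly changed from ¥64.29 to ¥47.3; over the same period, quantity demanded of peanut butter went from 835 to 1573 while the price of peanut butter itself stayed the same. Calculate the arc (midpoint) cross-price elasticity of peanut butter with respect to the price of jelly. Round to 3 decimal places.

-2.013

ΔQ_A = 1573 − 835 = 738; ΔP_B = 47.3 − 64.29 = -16.99.
Midpoints: Q̄_A = 1204.0, P̄_B = 55.80.
ε = (ΔQ_A/Q̄_A)/(ΔP_B/P̄_B) = (738/1204.0)/(-16.99/55.80) ≈ -2.013.
ε < 0: peanut butter and jelly are complements.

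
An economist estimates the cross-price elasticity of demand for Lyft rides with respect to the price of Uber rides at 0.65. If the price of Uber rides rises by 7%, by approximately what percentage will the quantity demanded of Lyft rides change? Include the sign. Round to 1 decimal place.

4.6%

%ΔQ ≈ ε × %ΔP of Uber rides = 0.65 × (7%) = 4.6%.
Demand for Lyft rides rises by about 4.6%.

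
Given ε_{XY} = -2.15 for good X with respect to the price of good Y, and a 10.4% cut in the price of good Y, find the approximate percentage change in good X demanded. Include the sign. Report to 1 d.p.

%ΔQ ≈ ε × %ΔP of good Y = -2.15 × (-10.4%) = 22.4%.
Demand for good X rises by about 22.4%.

22.4%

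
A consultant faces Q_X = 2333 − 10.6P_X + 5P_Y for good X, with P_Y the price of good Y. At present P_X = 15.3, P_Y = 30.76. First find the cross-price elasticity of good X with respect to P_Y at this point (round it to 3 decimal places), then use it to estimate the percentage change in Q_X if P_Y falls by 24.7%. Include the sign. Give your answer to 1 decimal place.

At P_X = 15.3, P_Y = 30.76: Q_X = 2324.62.
∂Q_X/∂P_Y = 5.
ε = (∂Q_X/∂P_Y)(P_Y/Q_X) = 5.0000 × 30.76/2324.62 ≈ 0.066.
%ΔQ_X ≈ ε × %ΔP_Y = 0.066 × (-24.7%) = -1.6%.

-1.6%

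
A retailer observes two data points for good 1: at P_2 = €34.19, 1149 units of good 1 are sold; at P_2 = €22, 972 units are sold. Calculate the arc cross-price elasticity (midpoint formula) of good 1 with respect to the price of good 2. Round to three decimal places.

0.385

ΔQ_1 = 972 − 1149 = -177; ΔP_2 = 22 − 34.19 = -12.19.
Midpoints: Q̄_1 = 1060.5, P̄_2 = 28.09.
ε = (ΔQ_1/Q̄_1)/(ΔP_2/P̄_2) = (-177/1060.5)/(-12.19/28.09) ≈ 0.385.
ε > 0: good 1 and good 2 are substitutes.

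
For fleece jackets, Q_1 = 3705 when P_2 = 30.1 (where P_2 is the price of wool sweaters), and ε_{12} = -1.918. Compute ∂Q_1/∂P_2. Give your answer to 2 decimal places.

ε = (∂Q_1/∂P_2)·(P_2/Q_1) ⇒ ∂Q_1/∂P_2 = ε·Q_1/P_2 = -1.918 × 3705/30.1 ≈ -236.09.

-236.09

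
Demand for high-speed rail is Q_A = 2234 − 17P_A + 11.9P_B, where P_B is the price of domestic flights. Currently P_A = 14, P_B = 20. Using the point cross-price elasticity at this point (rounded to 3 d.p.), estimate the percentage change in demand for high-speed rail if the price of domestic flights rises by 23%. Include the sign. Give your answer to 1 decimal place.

At P_A = 14, P_B = 20: Q_A = 2234.
∂Q_A/∂P_B = 11.9.
ε = (∂Q_A/∂P_B)(P_B/Q_A) = 11.9000 × 20/2234 ≈ 0.107.
%ΔQ_A ≈ ε × %ΔP_B = 0.107 × (23%) = 2.5%.

2.5%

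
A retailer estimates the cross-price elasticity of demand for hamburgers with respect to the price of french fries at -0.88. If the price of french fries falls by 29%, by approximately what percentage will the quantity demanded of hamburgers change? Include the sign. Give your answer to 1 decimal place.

25.5%

%ΔQ ≈ ε × %ΔP of french fries = -0.88 × (-29%) = 25.5%.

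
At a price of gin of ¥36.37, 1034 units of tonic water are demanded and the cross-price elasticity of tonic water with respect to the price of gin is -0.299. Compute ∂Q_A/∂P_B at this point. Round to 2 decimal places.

ε = (∂Q_A/∂P_B)·(P_B/Q_A) ⇒ ∂Q_A/∂P_B = ε·Q_A/P_B = -0.299 × 1034/36.37 ≈ -8.50.

-8.50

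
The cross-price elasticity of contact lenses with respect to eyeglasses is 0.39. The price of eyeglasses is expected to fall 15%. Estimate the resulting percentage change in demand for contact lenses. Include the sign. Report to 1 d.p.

%ΔQ ≈ ε × %ΔP of eyeglasses = 0.39 × (-15%) = -5.9%.
Demand for contact lenses falls by about 5.9%.

-5.9%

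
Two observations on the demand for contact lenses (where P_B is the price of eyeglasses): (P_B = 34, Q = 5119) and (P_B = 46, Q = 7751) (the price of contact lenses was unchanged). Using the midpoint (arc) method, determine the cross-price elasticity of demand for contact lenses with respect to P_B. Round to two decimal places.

ΔQ_A = 7751 − 5119 = 2632; ΔP_B = 46 − 34 = 12.
Midpoints: Q̄_A = 6435.0, P̄_B = 40.00.
ε = (ΔQ_A/Q̄_A)/(ΔP_B/P̄_B) = (2632/6435.0)/(12/40.00) ≈ 1.36.
ε > 0: contact lenses and eyeglasses are substitutes.

1.36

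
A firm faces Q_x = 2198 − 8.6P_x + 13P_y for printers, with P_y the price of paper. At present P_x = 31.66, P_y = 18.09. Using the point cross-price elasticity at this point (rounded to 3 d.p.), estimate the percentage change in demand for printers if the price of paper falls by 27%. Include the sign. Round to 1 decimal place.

-2.9%

At P_x = 31.66, P_y = 18.09: Q_x = 2160.894.
∂Q_x/∂P_y = 13.
ε = (∂Q_x/∂P_y)(P_y/Q_x) = 13.0000 × 18.09/2160.894 ≈ 0.109.
%ΔQ_x ≈ ε × %ΔP_y = 0.109 × (-27%) = -2.9%.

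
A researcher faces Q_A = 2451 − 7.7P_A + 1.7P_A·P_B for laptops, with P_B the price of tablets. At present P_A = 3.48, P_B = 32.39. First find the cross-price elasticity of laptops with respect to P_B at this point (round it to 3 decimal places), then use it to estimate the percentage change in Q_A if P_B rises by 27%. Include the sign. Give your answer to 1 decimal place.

2.0%

At P_A = 3.48, P_B = 32.39: Q_A = 2615.823.
∂Q_A/∂P_B = 1.7P_A = 5.9160.
ε = (∂Q_A/∂P_B)(P_B/Q_A) = 5.9160 × 32.39/2615.823 ≈ 0.073.
%ΔQ_A ≈ ε × %ΔP_B = 0.073 × (27%) = 2.0%.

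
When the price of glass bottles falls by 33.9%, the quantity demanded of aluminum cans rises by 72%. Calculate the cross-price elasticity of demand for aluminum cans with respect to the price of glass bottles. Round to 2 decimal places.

ε = (%ΔQ of aluminum cans) / (%ΔP of glass bottles) = (72%) / (-33.9%) ≈ -2.12.

-2.12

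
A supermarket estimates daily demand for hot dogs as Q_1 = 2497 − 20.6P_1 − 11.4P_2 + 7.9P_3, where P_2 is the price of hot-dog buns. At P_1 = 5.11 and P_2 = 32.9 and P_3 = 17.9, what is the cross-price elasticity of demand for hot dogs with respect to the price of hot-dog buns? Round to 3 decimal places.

At P_1 = 5.11 and P_2 = 32.9 and P_3 = 17.9: Q_1 = 2158.084.
∂Q_1/∂P_2 = -11.4.
ε = (∂Q_1/∂P_2)(P_2/Q_1) = -11.4 × (32.9/2158.084) ≈ -0.174.

-0.174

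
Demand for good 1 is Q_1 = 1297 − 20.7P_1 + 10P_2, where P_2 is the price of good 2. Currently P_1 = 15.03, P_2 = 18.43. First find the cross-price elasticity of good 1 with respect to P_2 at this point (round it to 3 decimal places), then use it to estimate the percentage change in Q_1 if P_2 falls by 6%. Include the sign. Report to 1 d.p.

At P_1 = 15.03, P_2 = 18.43: Q_1 = 1170.179.
∂Q_1/∂P_2 = 10.
ε = (∂Q_1/∂P_2)(P_2/Q_1) = 10.0000 × 18.43/1170.179 ≈ 0.157.
%ΔQ_1 ≈ ε × %ΔP_2 = 0.157 × (-6%) = -0.9%.

-0.9%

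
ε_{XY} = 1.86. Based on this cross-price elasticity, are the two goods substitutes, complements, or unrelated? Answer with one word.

substitutes

ε = 1.86 > 0, so a higher price of good Y raises demand for good X: substitutes.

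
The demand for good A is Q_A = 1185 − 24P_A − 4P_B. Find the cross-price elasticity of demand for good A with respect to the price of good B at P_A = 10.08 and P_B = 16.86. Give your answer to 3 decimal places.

At P_A = 10.08 and P_B = 16.86: Q_A = 875.64.
∂Q_A/∂P_B = -4.
ε = (∂Q_A/∂P_B)(P_B/Q_A) = -4 × (16.86/875.64) ≈ -0.077.

-0.077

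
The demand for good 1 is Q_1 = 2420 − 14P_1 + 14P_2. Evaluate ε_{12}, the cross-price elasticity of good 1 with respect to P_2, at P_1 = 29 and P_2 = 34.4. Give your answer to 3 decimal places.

0.193

At P_1 = 29 and P_2 = 34.4: Q_1 = 2495.6.
∂Q_1/∂P_2 = 14.
ε = (∂Q_1/∂P_2)(P_2/Q_1) = 14 × (34.4/2495.6) ≈ 0.193.
Since ε > 0, good 1 and good 2 are substitutes.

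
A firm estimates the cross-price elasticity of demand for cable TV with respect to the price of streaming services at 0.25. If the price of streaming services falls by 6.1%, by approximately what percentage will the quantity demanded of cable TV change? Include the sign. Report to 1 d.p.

%ΔQ ≈ ε × %ΔP of streaming services = 0.25 × (-6.1%) = -1.5%.
Demand for cable TV falls by about 1.5%.

-1.5%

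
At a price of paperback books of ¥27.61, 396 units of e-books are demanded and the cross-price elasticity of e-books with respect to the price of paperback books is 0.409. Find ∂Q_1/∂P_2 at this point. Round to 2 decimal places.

ε = (∂Q_1/∂P_2)·(P_2/Q_1) ⇒ ∂Q_1/∂P_2 = ε·Q_1/P_2 = 0.409 × 396/27.61 ≈ 5.87.

5.87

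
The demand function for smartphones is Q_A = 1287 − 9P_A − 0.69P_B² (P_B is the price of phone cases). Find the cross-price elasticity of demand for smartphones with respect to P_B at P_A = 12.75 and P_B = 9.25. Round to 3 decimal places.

-0.106

At P_A = 12.75 and P_B = 9.25: Q_A = 1113.212.
∂Q_A/∂P_B = -1.38P_B = -1.38(9.25) = -12.7650.
ε = (∂Q_A/∂P_B)(P_B/Q_A) = -12.7650 × (9.25/1113.212) ≈ -0.106.
ε < 0: complements.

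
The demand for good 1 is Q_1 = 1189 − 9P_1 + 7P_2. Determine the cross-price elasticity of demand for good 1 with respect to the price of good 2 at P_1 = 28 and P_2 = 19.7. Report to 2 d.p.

At P_1 = 28 and P_2 = 19.7: Q_1 = 1074.9.
∂Q_1/∂P_2 = 7.
ε = (∂Q_1/∂P_2)(P_2/Q_1) = 7 × (19.7/1074.9) ≈ 0.13.
Since ε > 0, good 1 and good 2 are substitutes.

0.13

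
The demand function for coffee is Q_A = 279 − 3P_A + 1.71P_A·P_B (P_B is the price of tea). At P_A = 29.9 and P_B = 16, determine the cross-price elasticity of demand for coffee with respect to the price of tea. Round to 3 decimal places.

0.812

At P_A = 29.9 and P_B = 16: Q_A = 1007.364.
∂Q_A/∂P_B = 1.71P_A = 1.71(29.9) = 51.1290.
ε = (∂Q_A/∂P_B)(P_B/Q_A) = 51.1290 × (16/1007.364) ≈ 0.812.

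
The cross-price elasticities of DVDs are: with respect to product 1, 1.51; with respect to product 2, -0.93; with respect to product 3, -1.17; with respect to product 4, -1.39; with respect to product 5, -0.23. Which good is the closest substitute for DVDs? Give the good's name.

Substitutes have ε > 0. Among the positive values, 1.51 (product 1) is largest.

product 1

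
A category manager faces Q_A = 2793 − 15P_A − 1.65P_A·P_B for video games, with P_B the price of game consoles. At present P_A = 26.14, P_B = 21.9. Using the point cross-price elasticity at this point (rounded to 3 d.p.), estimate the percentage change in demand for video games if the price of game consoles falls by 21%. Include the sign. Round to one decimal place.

13.6%

At P_A = 26.14, P_B = 21.9: Q_A = 1456.331.
∂Q_A/∂P_B = -1.65P_A = -43.1310.
ε = (∂Q_A/∂P_B)(P_B/Q_A) = -43.1310 × 21.9/1456.331 ≈ -0.649.
%ΔQ_A ≈ ε × %ΔP_B = -0.649 × (-21%) = 13.6%.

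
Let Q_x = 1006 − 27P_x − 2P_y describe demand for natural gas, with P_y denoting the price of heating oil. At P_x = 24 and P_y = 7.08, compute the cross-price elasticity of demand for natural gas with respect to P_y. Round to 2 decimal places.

-0.04

At P_x = 24 and P_y = 7.08: Q_x = 343.84.
∂Q_x/∂P_y = -2.
ε = (∂Q_x/∂P_y)(P_y/Q_x) = -2 × (7.08/343.84) ≈ -0.04.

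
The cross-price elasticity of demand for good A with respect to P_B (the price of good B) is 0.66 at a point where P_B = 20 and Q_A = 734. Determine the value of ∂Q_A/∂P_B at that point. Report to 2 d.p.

24.22

ε = (∂Q_A/∂P_B)·(P_B/Q_A) ⇒ ∂Q_A/∂P_B = ε·Q_A/P_B = 0.66 × 734/20 ≈ 24.22.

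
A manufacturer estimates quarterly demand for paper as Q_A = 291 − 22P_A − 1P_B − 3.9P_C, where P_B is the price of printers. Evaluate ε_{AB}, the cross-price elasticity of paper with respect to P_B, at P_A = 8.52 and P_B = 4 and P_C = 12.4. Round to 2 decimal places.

At P_A = 8.52 and P_B = 4 and P_C = 12.4: Q_A = 51.2.
∂Q_A/∂P_B = -1.
ε = (∂Q_A/∂P_B)(P_B/Q_A) = -1 × (4/51.2) ≈ -0.08.
Since ε < 0, paper and printers are complements.

-0.08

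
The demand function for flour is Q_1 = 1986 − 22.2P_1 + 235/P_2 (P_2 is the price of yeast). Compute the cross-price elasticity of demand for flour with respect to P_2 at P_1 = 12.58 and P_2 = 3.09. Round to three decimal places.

At P_1 = 12.58 and P_2 = 3.09: Q_1 = 1782.776.
∂Q_1/∂P_2 = −235/P_2² = -24.6122.
ε = (∂Q_1/∂P_2)(P_2/Q_1) = -24.6122 × (3.09/1782.776) ≈ -0.043.
ε < 0: complements.

-0.043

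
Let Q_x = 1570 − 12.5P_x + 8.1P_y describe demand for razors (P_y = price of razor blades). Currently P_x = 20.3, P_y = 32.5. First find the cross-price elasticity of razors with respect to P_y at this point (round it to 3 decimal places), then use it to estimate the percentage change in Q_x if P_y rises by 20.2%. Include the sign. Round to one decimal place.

At P_x = 20.3, P_y = 32.5: Q_x = 1579.5.
∂Q_x/∂P_y = 8.1.
ε = (∂Q_x/∂P_y)(P_y/Q_x) = 8.1000 × 32.5/1579.5 ≈ 0.167.
%ΔQ_x ≈ ε × %ΔP_y = 0.167 × (20.2%) = 3.4%.

3.4%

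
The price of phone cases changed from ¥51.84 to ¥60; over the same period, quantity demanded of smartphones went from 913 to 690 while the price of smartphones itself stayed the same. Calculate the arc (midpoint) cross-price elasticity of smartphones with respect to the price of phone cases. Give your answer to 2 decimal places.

-1.91

ΔQ_A = 690 − 913 = -223; ΔP_B = 60 − 51.84 = 8.16.
Midpoints: Q̄_A = 801.5, P̄_B = 55.92.
ε = (ΔQ_A/Q̄_A)/(ΔP_B/P̄_B) = (-223/801.5)/(8.16/55.92) ≈ -1.91.
ε < 0: smartphones and phone cases are complements.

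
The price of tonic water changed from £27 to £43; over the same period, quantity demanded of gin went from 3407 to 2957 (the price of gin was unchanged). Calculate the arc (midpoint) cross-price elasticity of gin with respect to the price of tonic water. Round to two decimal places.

ΔQ_A = 2957 − 3407 = -450; ΔP_B = 43 − 27 = 16.
Midpoints: Q̄_A = 3182.0, P̄_B = 35.00.
ε = (ΔQ_A/Q̄_A)/(ΔP_B/P̄_B) = (-450/3182.0)/(16/35.00) ≈ -0.31.

-0.31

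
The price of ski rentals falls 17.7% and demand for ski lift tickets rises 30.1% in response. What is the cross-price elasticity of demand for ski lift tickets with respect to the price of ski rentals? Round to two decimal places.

ε = (%ΔQ of ski lift tickets) / (%ΔP of ski rentals) = (30.1%) / (-17.7%) ≈ -1.70.
Negative cross-price elasticity: complements.

-1.70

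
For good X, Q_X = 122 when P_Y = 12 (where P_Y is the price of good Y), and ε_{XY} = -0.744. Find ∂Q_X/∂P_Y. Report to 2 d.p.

ε = (∂Q_X/∂P_Y)·(P_Y/Q_X) ⇒ ∂Q_X/∂P_Y = ε·Q_X/P_Y = -0.744 × 122/12 ≈ -7.56.

-7.56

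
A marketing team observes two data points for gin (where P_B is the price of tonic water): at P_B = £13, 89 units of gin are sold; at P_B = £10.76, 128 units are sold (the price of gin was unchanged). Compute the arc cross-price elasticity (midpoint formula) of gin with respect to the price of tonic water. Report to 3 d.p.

-1.906

ΔQ_A = 128 − 89 = 39; ΔP_B = 10.76 − 13 = -2.24.
Midpoints: Q̄_A = 108.5, P̄_B = 11.88.
ε = (ΔQ_A/Q̄_A)/(ΔP_B/P̄_B) = (39/108.5)/(-2.24/11.88) ≈ -1.906.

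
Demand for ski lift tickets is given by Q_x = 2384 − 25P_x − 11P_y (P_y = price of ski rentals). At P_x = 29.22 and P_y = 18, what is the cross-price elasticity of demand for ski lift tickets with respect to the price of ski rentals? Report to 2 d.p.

At P_x = 29.22 and P_y = 18: Q_x = 1455.5.
∂Q_x/∂P_y = -11.
ε = (∂Q_x/∂P_y)(P_y/Q_x) = -11 × (18/1455.5) ≈ -0.14.
Since ε < 0, ski lift tickets and ski rentals are complements.

-0.14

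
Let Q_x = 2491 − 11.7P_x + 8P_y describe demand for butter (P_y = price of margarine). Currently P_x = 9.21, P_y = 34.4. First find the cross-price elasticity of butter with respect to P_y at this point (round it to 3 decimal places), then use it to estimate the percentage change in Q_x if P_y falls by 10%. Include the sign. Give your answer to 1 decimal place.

-1.0%

At P_x = 9.21, P_y = 34.4: Q_x = 2658.443.
∂Q_x/∂P_y = 8.
ε = (∂Q_x/∂P_y)(P_y/Q_x) = 8.0000 × 34.4/2658.443 ≈ 0.104.
%ΔQ_x ≈ ε × %ΔP_y = 0.104 × (-10%) = -1.0%.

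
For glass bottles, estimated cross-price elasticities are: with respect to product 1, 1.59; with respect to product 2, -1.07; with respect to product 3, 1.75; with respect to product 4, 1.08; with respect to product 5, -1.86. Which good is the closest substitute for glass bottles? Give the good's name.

product 3

Substitutes have ε > 0. Among the positive values, 1.75 (product 3) is largest.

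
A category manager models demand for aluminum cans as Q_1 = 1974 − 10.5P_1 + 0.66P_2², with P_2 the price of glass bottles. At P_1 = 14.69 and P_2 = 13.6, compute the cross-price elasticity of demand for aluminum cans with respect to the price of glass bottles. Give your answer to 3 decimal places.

At P_1 = 14.69 and P_2 = 13.6: Q_1 = 1941.829.
∂Q_1/∂P_2 = 1.32P_2 = 1.32(13.6) = 17.9520.
ε = (∂Q_1/∂P_2)(P_2/Q_1) = 17.9520 × (13.6/1941.829) ≈ 0.126.

0.126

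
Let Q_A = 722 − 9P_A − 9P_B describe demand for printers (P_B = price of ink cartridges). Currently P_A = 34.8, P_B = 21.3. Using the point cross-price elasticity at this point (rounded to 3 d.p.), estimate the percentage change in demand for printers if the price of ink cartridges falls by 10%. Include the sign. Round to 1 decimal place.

At P_A = 34.8, P_B = 21.3: Q_A = 217.1.
∂Q_A/∂P_B = -9.
ε = (∂Q_A/∂P_B)(P_B/Q_A) = -9.0000 × 21.3/217.1 ≈ -0.883.
%ΔQ_A ≈ ε × %ΔP_B = -0.883 × (-10%) = 8.8%.

8.8%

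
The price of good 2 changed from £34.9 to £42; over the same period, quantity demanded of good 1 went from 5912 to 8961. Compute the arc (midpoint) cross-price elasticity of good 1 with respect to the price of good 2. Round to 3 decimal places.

ΔQ_1 = 8961 − 5912 = 3049; ΔP_2 = 42 − 34.9 = 7.1.
Midpoints: Q̄_1 = 7436.5, P̄_2 = 38.45.
ε = (ΔQ_1/Q̄_1)/(ΔP_2/P̄_2) = (3049/7436.5)/(7.1/38.45) ≈ 2.220.

2.220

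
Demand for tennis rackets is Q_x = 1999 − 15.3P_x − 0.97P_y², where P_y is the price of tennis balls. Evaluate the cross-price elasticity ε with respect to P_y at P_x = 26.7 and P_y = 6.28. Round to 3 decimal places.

At P_x = 26.7 and P_y = 6.28: Q_x = 1552.235.
∂Q_x/∂P_y = -1.94P_y = -1.94(6.28) = -12.1832.
ε = (∂Q_x/∂P_y)(P_y/Q_x) = -12.1832 × (6.28/1552.235) ≈ -0.049.

-0.049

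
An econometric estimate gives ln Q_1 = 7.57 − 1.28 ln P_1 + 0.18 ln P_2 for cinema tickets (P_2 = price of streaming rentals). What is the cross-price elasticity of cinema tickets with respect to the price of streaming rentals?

0.18

In a log-linear (constant-elasticity) demand function, the coefficient on ln P_2 is the cross-price elasticity.
ε = 0.18. Positive, so cinema tickets and streaming rentals are substitutes.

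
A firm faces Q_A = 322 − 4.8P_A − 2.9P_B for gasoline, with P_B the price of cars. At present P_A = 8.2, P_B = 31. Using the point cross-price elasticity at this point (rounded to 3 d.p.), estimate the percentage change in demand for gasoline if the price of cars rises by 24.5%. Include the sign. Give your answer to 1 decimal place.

At P_A = 8.2, P_B = 31: Q_A = 192.74.
∂Q_A/∂P_B = -2.9.
ε = (∂Q_A/∂P_B)(P_B/Q_A) = -2.9000 × 31/192.74 ≈ -0.466.
%ΔQ_A ≈ ε × %ΔP_B = -0.466 × (24.5%) = -11.4%.

-11.4%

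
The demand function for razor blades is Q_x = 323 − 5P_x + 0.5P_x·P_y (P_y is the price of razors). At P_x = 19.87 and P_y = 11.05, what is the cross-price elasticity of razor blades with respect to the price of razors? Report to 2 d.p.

0.33

At P_x = 19.87 and P_y = 11.05: Q_x = 333.432.
∂Q_x/∂P_y = 0.5P_x = 0.5(19.87) = 9.9350.
ε = (∂Q_x/∂P_y)(P_y/Q_x) = 9.9350 × (11.05/333.432) ≈ 0.33.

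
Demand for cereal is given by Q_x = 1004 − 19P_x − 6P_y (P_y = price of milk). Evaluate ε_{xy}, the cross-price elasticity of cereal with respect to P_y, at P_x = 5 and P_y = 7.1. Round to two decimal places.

-0.05

At P_x = 5 and P_y = 7.1: Q_x = 866.4.
∂Q_x/∂P_y = -6.
ε = (∂Q_x/∂P_y)(P_y/Q_x) = -6 × (7.1/866.4) ≈ -0.05.
Since ε < 0, cereal and milk are complements.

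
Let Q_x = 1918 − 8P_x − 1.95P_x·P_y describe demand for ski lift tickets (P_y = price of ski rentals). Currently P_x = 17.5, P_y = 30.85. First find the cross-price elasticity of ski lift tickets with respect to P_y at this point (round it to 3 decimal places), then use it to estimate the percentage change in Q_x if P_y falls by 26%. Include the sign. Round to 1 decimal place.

At P_x = 17.5, P_y = 30.85: Q_x = 725.244.
∂Q_x/∂P_y = -1.95P_x = -34.1250.
ε = (∂Q_x/∂P_y)(P_y/Q_x) = -34.1250 × 30.85/725.244 ≈ -1.452.
%ΔQ_x ≈ ε × %ΔP_y = -1.452 × (-26%) = 37.8%.

37.8%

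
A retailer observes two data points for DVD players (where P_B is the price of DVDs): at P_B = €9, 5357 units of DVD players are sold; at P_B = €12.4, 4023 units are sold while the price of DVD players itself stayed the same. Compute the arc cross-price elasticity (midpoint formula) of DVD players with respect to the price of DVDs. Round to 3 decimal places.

ΔQ_A = 4023 − 5357 = -1334; ΔP_B = 12.4 − 9 = 3.4.
Midpoints: Q̄_A = 4690.0, P̄_B = 10.70.
ε = (ΔQ_A/Q̄_A)/(ΔP_B/P̄_B) = (-1334/4690.0)/(3.4/10.70) ≈ -0.895.
ε < 0: DVD players and DVDs are complements.

-0.895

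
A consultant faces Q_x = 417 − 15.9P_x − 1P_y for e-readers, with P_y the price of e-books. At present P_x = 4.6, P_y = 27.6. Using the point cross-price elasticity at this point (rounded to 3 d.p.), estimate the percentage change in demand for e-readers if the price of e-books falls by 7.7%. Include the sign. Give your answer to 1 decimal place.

At P_x = 4.6, P_y = 27.6: Q_x = 316.26.
∂Q_x/∂P_y = -1.
ε = (∂Q_x/∂P_y)(P_y/Q_x) = -1.0000 × 27.6/316.26 ≈ -0.087.
%ΔQ_x ≈ ε × %ΔP_y = -0.087 × (-7.7%) = 0.7%.

0.7%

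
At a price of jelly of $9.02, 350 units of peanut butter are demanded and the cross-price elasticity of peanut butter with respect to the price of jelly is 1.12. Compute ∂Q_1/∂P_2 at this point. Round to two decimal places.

43.46

ε = (∂Q_1/∂P_2)·(P_2/Q_1) ⇒ ∂Q_1/∂P_2 = ε·Q_1/P_2 = 1.12 × 350/9.02 ≈ 43.46.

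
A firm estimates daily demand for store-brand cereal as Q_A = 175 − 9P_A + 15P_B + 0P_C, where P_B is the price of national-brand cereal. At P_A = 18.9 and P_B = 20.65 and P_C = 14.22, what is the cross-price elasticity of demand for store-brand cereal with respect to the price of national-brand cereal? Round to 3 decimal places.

At P_A = 18.9 and P_B = 20.65 and P_C = 14.22: Q_A = 314.65.
∂Q_A/∂P_B = 15.
ε = (∂Q_A/∂P_B)(P_B/Q_A) = 15 × (20.65/314.65) ≈ 0.984.
Since ε > 0, store-brand cereal and national-brand cereal are substitutes.

0.984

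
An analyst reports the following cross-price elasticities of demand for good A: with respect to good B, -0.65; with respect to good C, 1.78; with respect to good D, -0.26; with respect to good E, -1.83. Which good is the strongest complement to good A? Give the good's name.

good E

Complements have ε < 0. The most negative value is -1.83 (good E).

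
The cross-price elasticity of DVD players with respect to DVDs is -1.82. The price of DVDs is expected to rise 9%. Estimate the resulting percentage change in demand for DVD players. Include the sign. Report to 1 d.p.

-16.4%

%ΔQ ≈ ε × %ΔP of DVDs = -1.82 × (9%) = -16.4%.
Demand for DVD players falls by about 16.4%.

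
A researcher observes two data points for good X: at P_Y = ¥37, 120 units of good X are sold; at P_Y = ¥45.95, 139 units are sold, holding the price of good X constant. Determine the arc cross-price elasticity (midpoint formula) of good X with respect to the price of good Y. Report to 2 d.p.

ΔQ_X = 139 − 120 = 19; ΔP_Y = 45.95 − 37 = 8.95.
Midpoints: Q̄_X = 129.5, P̄_Y = 41.48.
ε = (ΔQ_X/Q̄_X)/(ΔP_Y/P̄_Y) = (19/129.5)/(8.95/41.48) ≈ 0.68.

0.68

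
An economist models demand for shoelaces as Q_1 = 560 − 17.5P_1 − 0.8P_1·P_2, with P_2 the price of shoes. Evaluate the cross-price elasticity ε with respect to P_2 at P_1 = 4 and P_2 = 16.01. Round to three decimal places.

-0.117

At P_1 = 4 and P_2 = 16.01: Q_1 = 438.768.
∂Q_1/∂P_2 = -0.8P_1 = -0.8(4) = -3.2000.
ε = (∂Q_1/∂P_2)(P_2/Q_1) = -3.2000 × (16.01/438.768) ≈ -0.117.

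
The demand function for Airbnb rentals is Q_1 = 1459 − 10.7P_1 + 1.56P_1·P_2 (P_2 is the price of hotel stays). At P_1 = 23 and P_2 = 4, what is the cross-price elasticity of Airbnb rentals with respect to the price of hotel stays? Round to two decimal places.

At P_1 = 23 and P_2 = 4: Q_1 = 1356.42.
∂Q_1/∂P_2 = 1.56P_1 = 1.56(23) = 35.8800.
ε = (∂Q_1/∂P_2)(P_2/Q_1) = 35.8800 × (4/1356.42) ≈ 0.11.
ε > 0: substitutes.

0.11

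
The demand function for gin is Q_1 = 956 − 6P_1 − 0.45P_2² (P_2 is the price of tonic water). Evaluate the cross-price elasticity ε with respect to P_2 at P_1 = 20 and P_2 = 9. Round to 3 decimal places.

-0.091

At P_1 = 20 and P_2 = 9: Q_1 = 799.55.
∂Q_1/∂P_2 = -0.9P_2 = -0.9(9) = -8.1000.
ε = (∂Q_1/∂P_2)(P_2/Q_1) = -8.1000 × (9/799.55) ≈ -0.091.
ε < 0: complements.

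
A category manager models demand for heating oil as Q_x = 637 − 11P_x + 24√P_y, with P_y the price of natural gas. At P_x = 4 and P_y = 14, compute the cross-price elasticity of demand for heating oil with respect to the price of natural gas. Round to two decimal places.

At P_x = 4 and P_y = 14: Q_x = 682.800.
∂Q_x/∂P_y = 24/(2√P_y) = 24/(2√14) = 3.2071.
ε = (∂Q_x/∂P_y)(P_y/Q_x) = 3.2071 × (14/682.800) ≈ 0.07.

0.07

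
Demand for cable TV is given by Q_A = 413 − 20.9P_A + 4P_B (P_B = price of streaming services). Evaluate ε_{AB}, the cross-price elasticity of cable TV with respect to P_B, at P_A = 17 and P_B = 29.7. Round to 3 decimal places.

0.673

At P_A = 17 and P_B = 29.7: Q_A = 176.5.
∂Q_A/∂P_B = 4.
ε = (∂Q_A/∂P_B)(P_B/Q_A) = 4 × (29.7/176.5) ≈ 0.673.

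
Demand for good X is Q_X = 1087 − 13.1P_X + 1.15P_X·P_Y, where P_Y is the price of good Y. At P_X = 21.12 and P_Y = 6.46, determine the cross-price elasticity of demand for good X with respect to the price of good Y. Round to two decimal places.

0.16

At P_X = 21.12 and P_Y = 6.46: Q_X = 967.228.
∂Q_X/∂P_Y = 1.15P_X = 1.15(21.12) = 24.2880.
ε = (∂Q_X/∂P_Y)(P_Y/Q_X) = 24.2880 × (6.46/967.228) ≈ 0.16.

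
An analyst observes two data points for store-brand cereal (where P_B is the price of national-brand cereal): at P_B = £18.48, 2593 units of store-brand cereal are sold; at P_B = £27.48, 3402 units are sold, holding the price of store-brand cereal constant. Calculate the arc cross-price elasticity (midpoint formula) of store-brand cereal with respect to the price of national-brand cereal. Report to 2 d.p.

ΔQ_A = 3402 − 2593 = 809; ΔP_B = 27.48 − 18.48 = 9.
Midpoints: Q̄_A = 2997.5, P̄_B = 22.98.
ε = (ΔQ_A/Q̄_A)/(ΔP_B/P̄_B) = (809/2997.5)/(9/22.98) ≈ 0.69.

0.69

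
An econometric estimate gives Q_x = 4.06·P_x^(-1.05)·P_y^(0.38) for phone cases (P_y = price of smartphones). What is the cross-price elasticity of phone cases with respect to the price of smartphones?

In a log-linear (constant-elasticity) demand function, the coefficient on the exponent of P_y is the cross-price elasticity.
ε = 0.38. Positive, so phone cases and smartphones are substitutes.

0.38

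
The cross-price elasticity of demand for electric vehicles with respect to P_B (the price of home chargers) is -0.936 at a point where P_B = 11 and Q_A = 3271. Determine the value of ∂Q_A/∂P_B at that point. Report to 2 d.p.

ε = (∂Q_A/∂P_B)·(P_B/Q_A) ⇒ ∂Q_A/∂P_B = ε·Q_A/P_B = -0.936 × 3271/11 ≈ -278.33.

-278.33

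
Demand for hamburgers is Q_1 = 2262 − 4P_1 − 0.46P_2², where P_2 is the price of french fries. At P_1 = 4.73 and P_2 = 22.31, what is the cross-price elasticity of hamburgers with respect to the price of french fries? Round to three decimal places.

At P_1 = 4.73 and P_2 = 22.31: Q_1 = 2014.121.
∂Q_1/∂P_2 = -0.92P_2 = -0.92(22.31) = -20.5252.
ε = (∂Q_1/∂P_2)(P_2/Q_1) = -20.5252 × (22.31/2014.121) ≈ -0.227.
ε < 0: complements.

-0.227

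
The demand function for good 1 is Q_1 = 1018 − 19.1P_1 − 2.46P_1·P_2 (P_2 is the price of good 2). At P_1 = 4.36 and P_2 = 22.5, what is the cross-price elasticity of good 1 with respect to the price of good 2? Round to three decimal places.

-0.348

At P_1 = 4.36 and P_2 = 22.5: Q_1 = 693.398.
∂Q_1/∂P_2 = -2.46P_1 = -2.46(4.36) = -10.7256.
ε = (∂Q_1/∂P_2)(P_2/Q_1) = -10.7256 × (22.5/693.398) ≈ -0.348.
ε < 0: complements.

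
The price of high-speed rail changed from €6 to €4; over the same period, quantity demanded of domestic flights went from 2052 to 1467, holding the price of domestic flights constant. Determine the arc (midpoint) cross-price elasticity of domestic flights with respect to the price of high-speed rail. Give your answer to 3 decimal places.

ΔQ_A = 1467 − 2052 = -585; ΔP_B = 4 − 6 = -2.
Midpoints: Q̄_A = 1759.5, P̄_B = 5.00.
ε = (ΔQ_A/Q̄_A)/(ΔP_B/P̄_B) = (-585/1759.5)/(-2/5.00) ≈ 0.831.

0.831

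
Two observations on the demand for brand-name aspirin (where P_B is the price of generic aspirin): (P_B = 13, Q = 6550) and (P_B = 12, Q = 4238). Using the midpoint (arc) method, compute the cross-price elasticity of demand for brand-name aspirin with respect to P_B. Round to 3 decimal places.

ΔQ_A = 4238 − 6550 = -2312; ΔP_B = 12 − 13 = -1.
Midpoints: Q̄_A = 5394.0, P̄_B = 12.50.
ε = (ΔQ_A/Q̄_A)/(ΔP_B/P̄_B) = (-2312/5394.0)/(-1/12.50) ≈ 5.358.
ε > 0: brand-name aspirin and generic aspirin are substitutes.

5.358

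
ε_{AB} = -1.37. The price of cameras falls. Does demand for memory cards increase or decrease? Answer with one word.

increase

ε < 0 and the price of cameras falls, so the quantity of memory cards moves in the opposite direction: it increases.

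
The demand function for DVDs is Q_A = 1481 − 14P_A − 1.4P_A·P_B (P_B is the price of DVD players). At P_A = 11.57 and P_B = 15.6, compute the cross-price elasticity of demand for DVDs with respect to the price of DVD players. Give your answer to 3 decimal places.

-0.237

At P_A = 11.57 and P_B = 15.6: Q_A = 1066.331.
∂Q_A/∂P_B = -1.4P_A = -1.4(11.57) = -16.1980.
ε = (∂Q_A/∂P_B)(P_B/Q_A) = -16.1980 × (15.6/1066.331) ≈ -0.237.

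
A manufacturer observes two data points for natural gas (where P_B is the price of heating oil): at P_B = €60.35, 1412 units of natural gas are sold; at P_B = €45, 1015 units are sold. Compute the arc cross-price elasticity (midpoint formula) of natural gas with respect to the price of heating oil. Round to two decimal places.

ΔQ_A = 1015 − 1412 = -397; ΔP_B = 45 − 60.35 = -15.35.
Midpoints: Q̄_A = 1213.5, P̄_B = 52.67.
ε = (ΔQ_A/Q̄_A)/(ΔP_B/P̄_B) = (-397/1213.5)/(-15.35/52.67) ≈ 1.12.
ε > 0: natural gas and heating oil are substitutes.

1.12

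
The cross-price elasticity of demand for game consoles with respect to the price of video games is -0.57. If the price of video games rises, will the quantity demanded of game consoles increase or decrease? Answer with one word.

ε < 0 and the price of video games rises, so the quantity of game consoles moves in the opposite direction: it decreases.

decrease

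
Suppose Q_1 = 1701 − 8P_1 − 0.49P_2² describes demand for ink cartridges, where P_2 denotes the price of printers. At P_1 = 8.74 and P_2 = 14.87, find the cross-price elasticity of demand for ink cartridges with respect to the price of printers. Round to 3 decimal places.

At P_1 = 8.74 and P_2 = 14.87: Q_1 = 1522.733.
∂Q_1/∂P_2 = -0.98P_2 = -0.98(14.87) = -14.5726.
ε = (∂Q_1/∂P_2)(P_2/Q_1) = -14.5726 × (14.87/1522.733) ≈ -0.142.

-0.142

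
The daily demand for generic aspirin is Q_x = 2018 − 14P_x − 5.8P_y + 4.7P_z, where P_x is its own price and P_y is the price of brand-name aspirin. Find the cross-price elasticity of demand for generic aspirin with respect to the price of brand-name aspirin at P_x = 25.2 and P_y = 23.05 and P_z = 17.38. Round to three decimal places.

-0.083

At P_x = 25.2 and P_y = 23.05 and P_z = 17.38: Q_x = 1613.196.
∂Q_x/∂P_y = -5.8.
ε = (∂Q_x/∂P_y)(P_y/Q_x) = -5.8 × (23.05/1613.196) ≈ -0.083.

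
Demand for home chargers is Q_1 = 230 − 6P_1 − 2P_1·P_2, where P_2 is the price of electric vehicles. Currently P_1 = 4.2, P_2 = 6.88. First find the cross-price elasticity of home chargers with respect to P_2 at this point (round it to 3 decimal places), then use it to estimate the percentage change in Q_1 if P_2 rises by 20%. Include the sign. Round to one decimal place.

-7.9%

At P_1 = 4.2, P_2 = 6.88: Q_1 = 147.008.
∂Q_1/∂P_2 = -2P_1 = -8.4000.
ε = (∂Q_1/∂P_2)(P_2/Q_1) = -8.4000 × 6.88/147.008 ≈ -0.393.
%ΔQ_1 ≈ ε × %ΔP_2 = -0.393 × (20%) = -7.9%.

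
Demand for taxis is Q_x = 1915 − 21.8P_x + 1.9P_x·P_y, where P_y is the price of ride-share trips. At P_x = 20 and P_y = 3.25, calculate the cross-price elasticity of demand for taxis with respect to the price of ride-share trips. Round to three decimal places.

0.077

At P_x = 20 and P_y = 3.25: Q_x = 1602.5.
∂Q_x/∂P_y = 1.9P_x = 1.9(20) = 38.0000.
ε = (∂Q_x/∂P_y)(P_y/Q_x) = 38.0000 × (3.25/1602.5) ≈ 0.077.
ε > 0: substitutes.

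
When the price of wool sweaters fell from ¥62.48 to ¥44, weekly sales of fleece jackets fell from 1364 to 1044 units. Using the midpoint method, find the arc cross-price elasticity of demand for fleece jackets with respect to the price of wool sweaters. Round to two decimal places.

ΔQ_A = 1044 − 1364 = -320; ΔP_B = 44 − 62.48 = -18.48.
Midpoints: Q̄_A = 1204.0, P̄_B = 53.24.
ε = (ΔQ_A/Q̄_A)/(ΔP_B/P̄_B) = (-320/1204.0)/(-18.48/53.24) ≈ 0.77.

0.77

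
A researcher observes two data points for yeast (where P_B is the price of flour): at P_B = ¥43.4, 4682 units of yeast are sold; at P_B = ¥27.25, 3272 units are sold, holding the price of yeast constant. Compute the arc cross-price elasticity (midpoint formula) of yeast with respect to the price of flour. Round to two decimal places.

ΔQ_A = 3272 − 4682 = -1410; ΔP_B = 27.25 − 43.4 = -16.15.
Midpoints: Q̄_A = 3977.0, P̄_B = 35.33.
ε = (ΔQ_A/Q̄_A)/(ΔP_B/P̄_B) = (-1410/3977.0)/(-16.15/35.33) ≈ 0.78.
ε > 0: yeast and flour are substitutes.

0.78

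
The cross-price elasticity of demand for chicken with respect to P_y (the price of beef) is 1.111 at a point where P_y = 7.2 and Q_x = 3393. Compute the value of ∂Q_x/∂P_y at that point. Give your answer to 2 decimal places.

ε = (∂Q_x/∂P_y)·(P_y/Q_x) ⇒ ∂Q_x/∂P_y = ε·Q_x/P_y = 1.111 × 3393/7.2 ≈ 523.56.

523.56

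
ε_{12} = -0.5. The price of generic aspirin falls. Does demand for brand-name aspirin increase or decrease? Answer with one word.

increase

ε < 0 and the price of generic aspirin falls, so the quantity of brand-name aspirin moves in the opposite direction: it increases.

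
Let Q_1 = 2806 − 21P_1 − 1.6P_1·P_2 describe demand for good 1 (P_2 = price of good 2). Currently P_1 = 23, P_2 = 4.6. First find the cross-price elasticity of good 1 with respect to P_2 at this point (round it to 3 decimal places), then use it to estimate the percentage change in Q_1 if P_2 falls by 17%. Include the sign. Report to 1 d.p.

1.3%

At P_1 = 23, P_2 = 4.6: Q_1 = 2153.72.
∂Q_1/∂P_2 = -1.6P_1 = -36.8000.
ε = (∂Q_1/∂P_2)(P_2/Q_1) = -36.8000 × 4.6/2153.72 ≈ -0.079.
%ΔQ_1 ≈ ε × %ΔP_2 = -0.079 × (-17%) = 1.3%.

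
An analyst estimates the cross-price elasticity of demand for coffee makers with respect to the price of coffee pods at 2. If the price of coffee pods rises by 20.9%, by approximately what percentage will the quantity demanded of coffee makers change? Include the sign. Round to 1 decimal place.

%ΔQ ≈ ε × %ΔP of coffee pods = 2 × (20.9%) = 41.8%.
Demand for coffee makers rises by about 41.8%.

41.8%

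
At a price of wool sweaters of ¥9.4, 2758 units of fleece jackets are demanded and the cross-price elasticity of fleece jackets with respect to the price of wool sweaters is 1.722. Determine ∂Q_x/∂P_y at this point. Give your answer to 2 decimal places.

505.24

ε = (∂Q_x/∂P_y)·(P_y/Q_x) ⇒ ∂Q_x/∂P_y = ε·Q_x/P_y = 1.722 × 2758/9.4 ≈ 505.24.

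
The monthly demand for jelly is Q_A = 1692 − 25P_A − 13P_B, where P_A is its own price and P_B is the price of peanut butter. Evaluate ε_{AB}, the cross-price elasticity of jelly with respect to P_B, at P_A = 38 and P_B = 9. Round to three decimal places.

-0.187

At P_A = 38 and P_B = 9: Q_A = 625.
∂Q_A/∂P_B = -13.
ε = (∂Q_A/∂P_B)(P_B/Q_A) = -13 × (9/625) ≈ -0.187.
Since ε < 0, jelly and peanut butter are complements.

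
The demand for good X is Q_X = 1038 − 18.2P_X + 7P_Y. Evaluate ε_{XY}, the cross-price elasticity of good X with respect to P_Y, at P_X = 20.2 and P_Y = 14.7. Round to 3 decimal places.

0.133

At P_X = 20.2 and P_Y = 14.7: Q_X = 773.26.
∂Q_X/∂P_Y = 7.
ε = (∂Q_X/∂P_Y)(P_Y/Q_X) = 7 × (14.7/773.26) ≈ 0.133.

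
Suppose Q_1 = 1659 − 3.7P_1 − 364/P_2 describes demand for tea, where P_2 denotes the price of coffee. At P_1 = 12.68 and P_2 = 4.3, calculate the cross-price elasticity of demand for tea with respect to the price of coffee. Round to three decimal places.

At P_1 = 12.68 and P_2 = 4.3: Q_1 = 1527.433.
∂Q_1/∂P_2 = 364/P_2² = 19.6863.
ε = (∂Q_1/∂P_2)(P_2/Q_1) = 19.6863 × (4.3/1527.433) ≈ 0.055.
ε > 0: substitutes.

0.055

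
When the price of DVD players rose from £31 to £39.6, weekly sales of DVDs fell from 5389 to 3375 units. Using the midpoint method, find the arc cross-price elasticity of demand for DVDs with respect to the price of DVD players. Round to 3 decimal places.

ΔQ_A = 3375 − 5389 = -2014; ΔP_B = 39.6 − 31 = 8.6.
Midpoints: Q̄_A = 4382.0, P̄_B = 35.30.
ε = (ΔQ_A/Q̄_A)/(ΔP_B/P̄_B) = (-2014/4382.0)/(8.6/35.30) ≈ -1.887.
ε < 0: DVDs and DVD players are complements.

-1.887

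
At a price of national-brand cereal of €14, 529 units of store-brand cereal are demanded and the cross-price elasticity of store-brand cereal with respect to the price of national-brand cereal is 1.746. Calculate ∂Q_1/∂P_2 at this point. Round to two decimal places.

ε = (∂Q_1/∂P_2)·(P_2/Q_1) ⇒ ∂Q_1/∂P_2 = ε·Q_1/P_2 = 1.746 × 529/14 ≈ 65.97.

65.97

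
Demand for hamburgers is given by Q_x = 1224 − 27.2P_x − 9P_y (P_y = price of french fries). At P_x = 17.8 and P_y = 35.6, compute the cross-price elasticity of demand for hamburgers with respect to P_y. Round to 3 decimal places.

-0.764

At P_x = 17.8 and P_y = 35.6: Q_x = 419.44.
∂Q_x/∂P_y = -9.
ε = (∂Q_x/∂P_y)(P_y/Q_x) = -9 × (35.6/419.44) ≈ -0.764.
Since ε < 0, hamburgers and french fries are complements.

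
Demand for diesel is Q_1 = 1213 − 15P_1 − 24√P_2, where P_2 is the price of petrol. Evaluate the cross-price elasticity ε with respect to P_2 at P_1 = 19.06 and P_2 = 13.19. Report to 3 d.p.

At P_1 = 19.06 and P_2 = 13.19: Q_1 = 839.937.
∂Q_1/∂P_2 = -24/(2√P_2) = -24/(2√13.19) = -3.3041.
ε = (∂Q_1/∂P_2)(P_2/Q_1) = -3.3041 × (13.19/839.937) ≈ -0.052.
ε < 0: complements.

-0.052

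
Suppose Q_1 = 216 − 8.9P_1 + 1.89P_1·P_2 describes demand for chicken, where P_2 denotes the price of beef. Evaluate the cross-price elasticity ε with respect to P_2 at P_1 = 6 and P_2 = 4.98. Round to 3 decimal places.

0.258

At P_1 = 6 and P_2 = 4.98: Q_1 = 219.073.
∂Q_1/∂P_2 = 1.89P_1 = 1.89(6) = 11.3400.
ε = (∂Q_1/∂P_2)(P_2/Q_1) = 11.3400 × (4.98/219.073) ≈ 0.258.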